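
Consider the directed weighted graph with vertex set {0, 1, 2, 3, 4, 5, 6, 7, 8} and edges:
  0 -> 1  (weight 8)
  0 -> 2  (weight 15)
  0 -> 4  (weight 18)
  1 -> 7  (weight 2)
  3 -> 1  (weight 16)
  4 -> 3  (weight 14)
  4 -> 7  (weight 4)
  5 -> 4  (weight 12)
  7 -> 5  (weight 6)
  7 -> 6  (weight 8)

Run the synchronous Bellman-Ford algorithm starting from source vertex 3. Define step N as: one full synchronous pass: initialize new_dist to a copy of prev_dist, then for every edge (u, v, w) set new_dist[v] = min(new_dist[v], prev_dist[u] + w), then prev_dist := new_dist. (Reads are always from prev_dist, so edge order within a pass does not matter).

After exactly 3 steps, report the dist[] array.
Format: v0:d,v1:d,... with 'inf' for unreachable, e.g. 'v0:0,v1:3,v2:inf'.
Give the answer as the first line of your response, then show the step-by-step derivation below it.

v0:inf,v1:16,v2:inf,v3:0,v4:inf,v5:24,v6:26,v7:18,v8:inf

step 1: dist = v0:inf,v1:16,v2:inf,v3:0,v4:inf,v5:inf,v6:inf,v7:inf,v8:inf
step 2: dist = v0:inf,v1:16,v2:inf,v3:0,v4:inf,v5:inf,v6:inf,v7:18,v8:inf
step 3: dist = v0:inf,v1:16,v2:inf,v3:0,v4:inf,v5:24,v6:26,v7:18,v8:inf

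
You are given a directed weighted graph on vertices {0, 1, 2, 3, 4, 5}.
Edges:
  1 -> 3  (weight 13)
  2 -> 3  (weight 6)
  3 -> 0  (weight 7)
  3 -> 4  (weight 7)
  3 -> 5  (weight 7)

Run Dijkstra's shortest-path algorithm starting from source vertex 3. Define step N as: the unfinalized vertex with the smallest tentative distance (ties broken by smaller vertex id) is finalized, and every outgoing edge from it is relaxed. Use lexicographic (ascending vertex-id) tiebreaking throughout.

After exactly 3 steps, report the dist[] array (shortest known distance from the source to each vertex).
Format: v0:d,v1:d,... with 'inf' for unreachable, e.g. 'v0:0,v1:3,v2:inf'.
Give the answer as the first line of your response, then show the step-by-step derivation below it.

v0:7,v1:inf,v2:inf,v3:0,v4:7,v5:7

step 1: dist = v0:7,v1:inf,v2:inf,v3:0,v4:7,v5:7
step 2: dist = v0:7,v1:inf,v2:inf,v3:0,v4:7,v5:7
step 3: dist = v0:7,v1:inf,v2:inf,v3:0,v4:7,v5:7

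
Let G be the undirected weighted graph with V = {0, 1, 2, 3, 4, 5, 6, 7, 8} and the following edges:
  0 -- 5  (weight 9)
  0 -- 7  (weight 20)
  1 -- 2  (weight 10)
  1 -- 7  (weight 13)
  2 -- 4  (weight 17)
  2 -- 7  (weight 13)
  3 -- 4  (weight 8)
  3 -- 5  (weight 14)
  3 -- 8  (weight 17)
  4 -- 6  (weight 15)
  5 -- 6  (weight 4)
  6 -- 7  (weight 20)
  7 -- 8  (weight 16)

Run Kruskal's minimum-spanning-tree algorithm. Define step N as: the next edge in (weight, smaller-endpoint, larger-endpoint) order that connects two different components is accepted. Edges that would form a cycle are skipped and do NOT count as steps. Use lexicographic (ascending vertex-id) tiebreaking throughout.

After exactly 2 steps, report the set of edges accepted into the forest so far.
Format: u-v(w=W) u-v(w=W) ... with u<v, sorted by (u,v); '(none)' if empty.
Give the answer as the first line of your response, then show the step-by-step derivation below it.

3-4(w=8) 5-6(w=4)

step 1: add edge 5-6 (w=4); MST = {5-6(w=4)}
step 2: add edge 3-4 (w=8); MST = {3-4(w=8) 5-6(w=4)}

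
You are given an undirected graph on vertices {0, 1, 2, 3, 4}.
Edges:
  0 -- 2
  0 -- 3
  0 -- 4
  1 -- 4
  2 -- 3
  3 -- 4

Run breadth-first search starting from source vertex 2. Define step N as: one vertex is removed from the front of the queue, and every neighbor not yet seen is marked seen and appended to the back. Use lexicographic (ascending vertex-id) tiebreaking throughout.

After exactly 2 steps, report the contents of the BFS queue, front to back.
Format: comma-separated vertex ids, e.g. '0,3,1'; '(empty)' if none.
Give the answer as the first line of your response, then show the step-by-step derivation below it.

3,4

step 1: dequeue 2; queue=[0,3]; order=2
step 2: dequeue 0; queue=[3,4]; order=2,0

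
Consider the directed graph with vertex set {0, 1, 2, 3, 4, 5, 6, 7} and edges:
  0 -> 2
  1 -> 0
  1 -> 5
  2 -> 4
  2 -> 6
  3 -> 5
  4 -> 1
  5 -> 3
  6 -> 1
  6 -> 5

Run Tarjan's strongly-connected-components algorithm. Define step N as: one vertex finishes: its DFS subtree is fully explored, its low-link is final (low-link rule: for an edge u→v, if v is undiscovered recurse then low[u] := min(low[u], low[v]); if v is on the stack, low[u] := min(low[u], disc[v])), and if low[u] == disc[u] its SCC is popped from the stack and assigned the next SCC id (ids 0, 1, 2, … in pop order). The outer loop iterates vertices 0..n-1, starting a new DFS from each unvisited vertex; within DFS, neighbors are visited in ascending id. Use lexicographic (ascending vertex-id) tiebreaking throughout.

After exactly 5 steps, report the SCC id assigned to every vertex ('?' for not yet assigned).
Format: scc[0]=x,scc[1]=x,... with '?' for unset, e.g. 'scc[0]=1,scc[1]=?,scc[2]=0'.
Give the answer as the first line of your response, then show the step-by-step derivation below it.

scc[0]=?,scc[1]=?,scc[2]=?,scc[3]=0,scc[4]=?,scc[5]=0,scc[6]=?,scc[7]=?

step 1: low=(low[0]=0,low[1]=0,low[2]=1,low[3]=4,low[4]=2,low[5]=4,low[6]=?,low[7]=?); scc=(scc[0]=?,scc[1]=?,scc[2]=?,scc[3]=?,scc[4]=?,scc[5]=?,scc[6]=?,scc[7]=?)
step 2: low=(low[0]=0,low[1]=0,low[2]=1,low[3]=4,low[4]=2,low[5]=4,low[6]=?,low[7]=?); scc=(scc[0]=?,scc[1]=?,scc[2]=?,scc[3]=0,scc[4]=?,scc[5]=0,scc[6]=?,scc[7]=?)
step 3: low=(low[0]=0,low[1]=0,low[2]=1,low[3]=4,low[4]=2,low[5]=4,low[6]=?,low[7]=?); scc=(scc[0]=?,scc[1]=?,scc[2]=?,scc[3]=0,scc[4]=?,scc[5]=0,scc[6]=?,scc[7]=?)
step 4: low=(low[0]=0,low[1]=0,low[2]=1,low[3]=4,low[4]=0,low[5]=4,low[6]=?,low[7]=?); scc=(scc[0]=?,scc[1]=?,scc[2]=?,scc[3]=0,scc[4]=?,scc[5]=0,scc[6]=?,scc[7]=?)
step 5: low=(low[0]=0,low[1]=0,low[2]=0,low[3]=4,low[4]=0,low[5]=4,low[6]=3,low[7]=?); scc=(scc[0]=?,scc[1]=?,scc[2]=?,scc[3]=0,scc[4]=?,scc[5]=0,scc[6]=?,scc[7]=?)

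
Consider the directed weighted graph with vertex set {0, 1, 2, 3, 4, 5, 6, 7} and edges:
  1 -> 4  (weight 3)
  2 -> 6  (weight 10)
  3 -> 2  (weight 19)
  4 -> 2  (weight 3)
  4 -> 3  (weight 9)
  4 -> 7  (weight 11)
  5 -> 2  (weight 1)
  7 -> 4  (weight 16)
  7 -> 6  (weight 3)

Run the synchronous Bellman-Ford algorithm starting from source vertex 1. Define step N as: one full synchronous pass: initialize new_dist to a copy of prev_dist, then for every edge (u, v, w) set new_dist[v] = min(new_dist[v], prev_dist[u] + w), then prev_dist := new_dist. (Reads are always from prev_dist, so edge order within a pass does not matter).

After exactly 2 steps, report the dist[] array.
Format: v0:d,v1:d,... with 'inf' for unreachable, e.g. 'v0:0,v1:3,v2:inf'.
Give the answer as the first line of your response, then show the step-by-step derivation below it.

v0:inf,v1:0,v2:6,v3:12,v4:3,v5:inf,v6:inf,v7:14

step 1: dist = v0:inf,v1:0,v2:inf,v3:inf,v4:3,v5:inf,v6:inf,v7:inf
step 2: dist = v0:inf,v1:0,v2:6,v3:12,v4:3,v5:inf,v6:inf,v7:14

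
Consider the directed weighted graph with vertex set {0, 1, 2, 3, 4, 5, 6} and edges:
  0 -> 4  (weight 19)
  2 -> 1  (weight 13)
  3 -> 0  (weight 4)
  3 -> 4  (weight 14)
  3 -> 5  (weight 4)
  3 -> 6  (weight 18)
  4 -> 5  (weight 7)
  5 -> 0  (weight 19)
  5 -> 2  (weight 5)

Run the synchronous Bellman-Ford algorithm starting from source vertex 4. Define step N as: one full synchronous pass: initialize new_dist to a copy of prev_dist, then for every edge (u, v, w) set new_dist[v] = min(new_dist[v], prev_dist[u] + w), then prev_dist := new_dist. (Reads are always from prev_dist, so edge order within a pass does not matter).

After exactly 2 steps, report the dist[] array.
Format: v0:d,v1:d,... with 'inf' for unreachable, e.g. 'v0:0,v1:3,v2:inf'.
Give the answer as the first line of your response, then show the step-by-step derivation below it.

v0:26,v1:inf,v2:12,v3:inf,v4:0,v5:7,v6:inf

step 1: dist = v0:inf,v1:inf,v2:inf,v3:inf,v4:0,v5:7,v6:inf
step 2: dist = v0:26,v1:inf,v2:12,v3:inf,v4:0,v5:7,v6:inf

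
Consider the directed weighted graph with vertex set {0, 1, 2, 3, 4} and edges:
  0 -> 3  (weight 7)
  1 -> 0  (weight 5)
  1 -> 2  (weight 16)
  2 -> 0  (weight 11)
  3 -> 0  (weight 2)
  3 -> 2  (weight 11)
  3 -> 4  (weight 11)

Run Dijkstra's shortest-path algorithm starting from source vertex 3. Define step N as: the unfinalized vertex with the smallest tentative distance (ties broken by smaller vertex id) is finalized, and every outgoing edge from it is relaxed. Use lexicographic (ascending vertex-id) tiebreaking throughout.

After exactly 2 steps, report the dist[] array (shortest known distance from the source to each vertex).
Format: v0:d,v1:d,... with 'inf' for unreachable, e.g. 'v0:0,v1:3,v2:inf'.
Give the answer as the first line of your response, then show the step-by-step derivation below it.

v0:2,v1:inf,v2:11,v3:0,v4:11

step 1: dist = v0:2,v1:inf,v2:11,v3:0,v4:11
step 2: dist = v0:2,v1:inf,v2:11,v3:0,v4:11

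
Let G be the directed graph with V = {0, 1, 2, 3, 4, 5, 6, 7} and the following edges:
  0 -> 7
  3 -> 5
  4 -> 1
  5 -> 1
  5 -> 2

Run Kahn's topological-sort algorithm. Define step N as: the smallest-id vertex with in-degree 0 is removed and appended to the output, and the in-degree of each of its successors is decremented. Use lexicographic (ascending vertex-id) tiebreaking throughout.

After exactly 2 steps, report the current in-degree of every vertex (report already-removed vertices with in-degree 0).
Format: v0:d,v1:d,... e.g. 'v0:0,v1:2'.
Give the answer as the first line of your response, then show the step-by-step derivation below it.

v0:0,v1:2,v2:1,v3:0,v4:0,v5:0,v6:0,v7:0

step 1: output 0; order=[0]; indeg=(0,2,1,0,0,1,0,0)
step 2: output 3; order=[0,3]; indeg=(0,2,1,0,0,0,0,0)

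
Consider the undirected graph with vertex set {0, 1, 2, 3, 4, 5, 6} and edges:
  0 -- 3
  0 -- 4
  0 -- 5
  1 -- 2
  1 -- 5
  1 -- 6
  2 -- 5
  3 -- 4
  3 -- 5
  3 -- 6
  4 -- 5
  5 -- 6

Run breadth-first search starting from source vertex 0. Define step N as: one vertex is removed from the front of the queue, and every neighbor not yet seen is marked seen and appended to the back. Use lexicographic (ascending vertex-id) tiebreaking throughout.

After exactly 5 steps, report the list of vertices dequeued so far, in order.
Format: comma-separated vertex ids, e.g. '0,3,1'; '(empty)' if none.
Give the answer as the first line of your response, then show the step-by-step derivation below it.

0,3,4,5,6

step 1: dequeue 0; queue=[3,4,5]; order=0
step 2: dequeue 3; queue=[4,5,6]; order=0,3
step 3: dequeue 4; queue=[5,6]; order=0,3,4
step 4: dequeue 5; queue=[6,1,2]; order=0,3,4,5
step 5: dequeue 6; queue=[1,2]; order=0,3,4,5,6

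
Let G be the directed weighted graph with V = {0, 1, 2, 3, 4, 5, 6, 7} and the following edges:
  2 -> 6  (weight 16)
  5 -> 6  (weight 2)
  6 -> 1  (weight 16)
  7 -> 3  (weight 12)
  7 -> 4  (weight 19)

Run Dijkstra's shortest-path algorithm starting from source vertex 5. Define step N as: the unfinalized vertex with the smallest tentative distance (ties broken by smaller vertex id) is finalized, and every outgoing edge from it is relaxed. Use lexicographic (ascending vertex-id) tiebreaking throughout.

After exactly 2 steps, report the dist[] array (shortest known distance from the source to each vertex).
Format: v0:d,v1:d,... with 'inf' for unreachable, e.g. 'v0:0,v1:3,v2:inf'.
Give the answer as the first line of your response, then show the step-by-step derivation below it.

v0:inf,v1:18,v2:inf,v3:inf,v4:inf,v5:0,v6:2,v7:inf

step 1: dist = v0:inf,v1:inf,v2:inf,v3:inf,v4:inf,v5:0,v6:2,v7:inf
step 2: dist = v0:inf,v1:18,v2:inf,v3:inf,v4:inf,v5:0,v6:2,v7:inf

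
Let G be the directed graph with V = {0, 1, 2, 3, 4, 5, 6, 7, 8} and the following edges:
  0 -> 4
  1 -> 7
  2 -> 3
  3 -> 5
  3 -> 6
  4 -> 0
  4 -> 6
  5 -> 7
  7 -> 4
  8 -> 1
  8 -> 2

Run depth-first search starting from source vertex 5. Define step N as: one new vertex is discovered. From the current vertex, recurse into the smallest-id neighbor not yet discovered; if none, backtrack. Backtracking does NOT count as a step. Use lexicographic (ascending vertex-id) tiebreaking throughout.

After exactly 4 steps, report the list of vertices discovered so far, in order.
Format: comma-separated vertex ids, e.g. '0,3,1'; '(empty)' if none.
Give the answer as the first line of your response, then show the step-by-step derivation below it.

5,7,4,0

step 1: discover 5; path=5; order=5
step 2: discover 7; path=5>7; order=5,7
step 3: discover 4; path=5>7>4; order=5,7,4
step 4: discover 0; path=5>7>4>0; order=5,7,4,0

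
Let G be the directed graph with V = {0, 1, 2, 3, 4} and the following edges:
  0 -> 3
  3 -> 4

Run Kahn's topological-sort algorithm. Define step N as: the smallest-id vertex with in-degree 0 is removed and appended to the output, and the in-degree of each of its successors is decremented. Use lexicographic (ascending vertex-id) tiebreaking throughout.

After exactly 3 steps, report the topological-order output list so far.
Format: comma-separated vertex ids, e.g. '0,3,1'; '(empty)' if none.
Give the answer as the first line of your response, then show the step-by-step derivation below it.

0,1,2

step 1: output 0; order=[0]; indeg=(0,0,0,0,1)
step 2: output 1; order=[0,1]; indeg=(0,0,0,0,1)
step 3: output 2; order=[0,1,2]; indeg=(0,0,0,0,1)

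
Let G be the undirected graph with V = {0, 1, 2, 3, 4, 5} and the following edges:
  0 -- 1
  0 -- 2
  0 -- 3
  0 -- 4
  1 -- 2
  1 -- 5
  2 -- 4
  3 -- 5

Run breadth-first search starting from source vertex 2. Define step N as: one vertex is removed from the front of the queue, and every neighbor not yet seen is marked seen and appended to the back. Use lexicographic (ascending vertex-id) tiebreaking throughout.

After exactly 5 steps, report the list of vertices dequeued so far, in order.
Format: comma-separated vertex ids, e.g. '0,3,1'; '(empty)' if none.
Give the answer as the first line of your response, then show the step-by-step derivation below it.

2,0,1,4,3

step 1: dequeue 2; queue=[0,1,4]; order=2
step 2: dequeue 0; queue=[1,4,3]; order=2,0
step 3: dequeue 1; queue=[4,3,5]; order=2,0,1
step 4: dequeue 4; queue=[3,5]; order=2,0,1,4
step 5: dequeue 3; queue=[5]; order=2,0,1,4,3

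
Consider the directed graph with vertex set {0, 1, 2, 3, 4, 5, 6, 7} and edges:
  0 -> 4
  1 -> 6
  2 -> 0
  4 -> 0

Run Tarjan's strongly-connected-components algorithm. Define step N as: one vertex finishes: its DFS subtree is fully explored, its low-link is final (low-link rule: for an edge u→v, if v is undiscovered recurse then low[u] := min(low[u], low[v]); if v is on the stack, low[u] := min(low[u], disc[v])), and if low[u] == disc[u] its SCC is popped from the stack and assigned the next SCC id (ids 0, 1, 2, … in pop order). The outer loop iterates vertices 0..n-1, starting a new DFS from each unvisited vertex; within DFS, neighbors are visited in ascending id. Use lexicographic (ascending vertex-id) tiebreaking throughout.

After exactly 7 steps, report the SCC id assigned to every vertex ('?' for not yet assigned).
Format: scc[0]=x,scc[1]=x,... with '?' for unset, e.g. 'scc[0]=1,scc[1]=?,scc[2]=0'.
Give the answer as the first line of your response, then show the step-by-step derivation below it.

scc[0]=0,scc[1]=2,scc[2]=3,scc[3]=4,scc[4]=0,scc[5]=5,scc[6]=1,scc[7]=?

step 1: low=(low[0]=0,low[1]=?,low[2]=?,low[3]=?,low[4]=0,low[5]=?,low[6]=?,low[7]=?); scc=(scc[0]=?,scc[1]=?,scc[2]=?,scc[3]=?,scc[4]=?,scc[5]=?,scc[6]=?,scc[7]=?)
step 2: low=(low[0]=0,low[1]=?,low[2]=?,low[3]=?,low[4]=0,low[5]=?,low[6]=?,low[7]=?); scc=(scc[0]=0,scc[1]=?,scc[2]=?,scc[3]=?,scc[4]=0,scc[5]=?,scc[6]=?,scc[7]=?)
step 3: low=(low[0]=0,low[1]=2,low[2]=?,low[3]=?,low[4]=0,low[5]=?,low[6]=3,low[7]=?); scc=(scc[0]=0,scc[1]=?,scc[2]=?,scc[3]=?,scc[4]=0,scc[5]=?,scc[6]=1,scc[7]=?)
step 4: low=(low[0]=0,low[1]=2,low[2]=?,low[3]=?,low[4]=0,low[5]=?,low[6]=3,low[7]=?); scc=(scc[0]=0,scc[1]=2,scc[2]=?,scc[3]=?,scc[4]=0,scc[5]=?,scc[6]=1,scc[7]=?)
step 5: low=(low[0]=0,low[1]=2,low[2]=4,low[3]=?,low[4]=0,low[5]=?,low[6]=3,low[7]=?); scc=(scc[0]=0,scc[1]=2,scc[2]=3,scc[3]=?,scc[4]=0,scc[5]=?,scc[6]=1,scc[7]=?)
step 6: low=(low[0]=0,low[1]=2,low[2]=4,low[3]=5,low[4]=0,low[5]=?,low[6]=3,low[7]=?); scc=(scc[0]=0,scc[1]=2,scc[2]=3,scc[3]=4,scc[4]=0,scc[5]=?,scc[6]=1,scc[7]=?)
step 7: low=(low[0]=0,low[1]=2,low[2]=4,low[3]=5,low[4]=0,low[5]=6,low[6]=3,low[7]=?); scc=(scc[0]=0,scc[1]=2,scc[2]=3,scc[3]=4,scc[4]=0,scc[5]=5,scc[6]=1,scc[7]=?)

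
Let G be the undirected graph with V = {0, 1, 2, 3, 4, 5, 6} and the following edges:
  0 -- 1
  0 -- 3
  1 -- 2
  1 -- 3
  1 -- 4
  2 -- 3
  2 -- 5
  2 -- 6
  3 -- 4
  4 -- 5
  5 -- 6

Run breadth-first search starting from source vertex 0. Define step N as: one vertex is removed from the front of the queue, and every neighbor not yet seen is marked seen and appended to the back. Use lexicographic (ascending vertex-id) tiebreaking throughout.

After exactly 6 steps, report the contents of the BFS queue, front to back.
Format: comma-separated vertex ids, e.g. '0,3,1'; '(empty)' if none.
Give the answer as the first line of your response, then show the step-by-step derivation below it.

6

step 1: dequeue 0; queue=[1,3]; order=0
step 2: dequeue 1; queue=[3,2,4]; order=0,1
step 3: dequeue 3; queue=[2,4]; order=0,1,3
step 4: dequeue 2; queue=[4,5,6]; order=0,1,3,2
step 5: dequeue 4; queue=[5,6]; order=0,1,3,2,4
step 6: dequeue 5; queue=[6]; order=0,1,3,2,4,5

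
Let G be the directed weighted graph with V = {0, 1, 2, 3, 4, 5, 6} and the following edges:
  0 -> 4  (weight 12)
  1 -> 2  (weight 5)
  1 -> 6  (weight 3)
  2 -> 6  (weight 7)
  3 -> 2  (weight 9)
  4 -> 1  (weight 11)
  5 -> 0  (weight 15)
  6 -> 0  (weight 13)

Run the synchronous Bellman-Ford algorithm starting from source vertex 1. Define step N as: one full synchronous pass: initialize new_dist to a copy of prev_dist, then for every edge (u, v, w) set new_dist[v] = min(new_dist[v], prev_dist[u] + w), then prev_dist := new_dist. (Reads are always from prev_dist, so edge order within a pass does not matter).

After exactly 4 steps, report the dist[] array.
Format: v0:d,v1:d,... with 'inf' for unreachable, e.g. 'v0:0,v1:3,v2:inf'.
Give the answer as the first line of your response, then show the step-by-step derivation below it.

v0:16,v1:0,v2:5,v3:inf,v4:28,v5:inf,v6:3

step 1: dist = v0:inf,v1:0,v2:5,v3:inf,v4:inf,v5:inf,v6:3
step 2: dist = v0:16,v1:0,v2:5,v3:inf,v4:inf,v5:inf,v6:3
step 3: dist = v0:16,v1:0,v2:5,v3:inf,v4:28,v5:inf,v6:3
step 4: dist = v0:16,v1:0,v2:5,v3:inf,v4:28,v5:inf,v6:3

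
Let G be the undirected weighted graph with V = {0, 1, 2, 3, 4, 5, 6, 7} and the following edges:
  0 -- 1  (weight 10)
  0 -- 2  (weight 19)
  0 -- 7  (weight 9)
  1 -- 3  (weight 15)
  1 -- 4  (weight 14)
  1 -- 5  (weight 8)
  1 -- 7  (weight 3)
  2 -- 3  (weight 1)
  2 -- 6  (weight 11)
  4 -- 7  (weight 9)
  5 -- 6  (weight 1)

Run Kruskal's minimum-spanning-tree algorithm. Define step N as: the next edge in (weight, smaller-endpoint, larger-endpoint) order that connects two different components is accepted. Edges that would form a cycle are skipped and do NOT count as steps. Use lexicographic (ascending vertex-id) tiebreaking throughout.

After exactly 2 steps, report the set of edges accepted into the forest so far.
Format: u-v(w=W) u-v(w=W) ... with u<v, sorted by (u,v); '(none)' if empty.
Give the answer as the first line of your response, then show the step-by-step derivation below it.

2-3(w=1) 5-6(w=1)

step 1: add edge 2-3 (w=1); MST = {2-3(w=1)}
step 2: add edge 5-6 (w=1); MST = {2-3(w=1) 5-6(w=1)}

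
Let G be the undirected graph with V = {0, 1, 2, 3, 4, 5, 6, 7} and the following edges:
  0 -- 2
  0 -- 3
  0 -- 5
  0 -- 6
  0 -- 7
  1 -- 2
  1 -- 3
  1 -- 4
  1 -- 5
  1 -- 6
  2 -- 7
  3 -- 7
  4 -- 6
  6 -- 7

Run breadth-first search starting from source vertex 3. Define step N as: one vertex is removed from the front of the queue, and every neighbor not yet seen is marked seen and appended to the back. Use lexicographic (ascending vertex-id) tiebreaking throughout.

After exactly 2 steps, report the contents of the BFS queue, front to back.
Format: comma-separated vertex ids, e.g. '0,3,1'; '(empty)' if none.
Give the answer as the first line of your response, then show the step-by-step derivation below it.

1,7,2,5,6

step 1: dequeue 3; queue=[0,1,7]; order=3
step 2: dequeue 0; queue=[1,7,2,5,6]; order=3,0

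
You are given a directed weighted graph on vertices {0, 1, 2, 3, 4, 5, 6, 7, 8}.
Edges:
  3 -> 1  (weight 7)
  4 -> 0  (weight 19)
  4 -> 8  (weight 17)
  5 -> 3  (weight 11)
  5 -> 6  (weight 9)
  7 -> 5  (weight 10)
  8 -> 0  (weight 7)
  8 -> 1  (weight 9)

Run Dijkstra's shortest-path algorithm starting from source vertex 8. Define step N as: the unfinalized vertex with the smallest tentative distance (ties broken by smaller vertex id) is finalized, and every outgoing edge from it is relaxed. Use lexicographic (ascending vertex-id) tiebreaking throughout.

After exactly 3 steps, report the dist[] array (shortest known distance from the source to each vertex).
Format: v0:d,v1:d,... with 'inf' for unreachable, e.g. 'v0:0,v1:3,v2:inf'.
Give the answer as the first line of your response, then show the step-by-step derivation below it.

v0:7,v1:9,v2:inf,v3:inf,v4:inf,v5:inf,v6:inf,v7:inf,v8:0

step 1: dist = v0:7,v1:9,v2:inf,v3:inf,v4:inf,v5:inf,v6:inf,v7:inf,v8:0
step 2: dist = v0:7,v1:9,v2:inf,v3:inf,v4:inf,v5:inf,v6:inf,v7:inf,v8:0
step 3: dist = v0:7,v1:9,v2:inf,v3:inf,v4:inf,v5:inf,v6:inf,v7:inf,v8:0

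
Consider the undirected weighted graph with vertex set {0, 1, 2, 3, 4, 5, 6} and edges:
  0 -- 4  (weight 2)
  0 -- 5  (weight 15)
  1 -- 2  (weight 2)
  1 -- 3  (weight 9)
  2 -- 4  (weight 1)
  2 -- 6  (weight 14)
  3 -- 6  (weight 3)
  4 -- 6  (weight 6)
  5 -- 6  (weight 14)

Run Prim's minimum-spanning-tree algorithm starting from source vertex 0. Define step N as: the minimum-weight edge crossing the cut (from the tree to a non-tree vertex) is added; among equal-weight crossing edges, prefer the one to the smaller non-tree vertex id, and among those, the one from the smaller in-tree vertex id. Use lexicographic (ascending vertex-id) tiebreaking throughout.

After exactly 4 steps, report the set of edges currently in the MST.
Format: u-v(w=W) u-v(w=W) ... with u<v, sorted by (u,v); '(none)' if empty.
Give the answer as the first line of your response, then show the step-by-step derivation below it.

0-4(w=2) 1-2(w=2) 2-4(w=1) 4-6(w=6)

step 1: add edge 0-4 (w=2); MST = {0-4(w=2)}
step 2: add edge 2-4 (w=1); MST = {0-4(w=2) 2-4(w=1)}
step 3: add edge 1-2 (w=2); MST = {0-4(w=2) 1-2(w=2) 2-4(w=1)}
step 4: add edge 4-6 (w=6); MST = {0-4(w=2) 1-2(w=2) 2-4(w=1) 4-6(w=6)}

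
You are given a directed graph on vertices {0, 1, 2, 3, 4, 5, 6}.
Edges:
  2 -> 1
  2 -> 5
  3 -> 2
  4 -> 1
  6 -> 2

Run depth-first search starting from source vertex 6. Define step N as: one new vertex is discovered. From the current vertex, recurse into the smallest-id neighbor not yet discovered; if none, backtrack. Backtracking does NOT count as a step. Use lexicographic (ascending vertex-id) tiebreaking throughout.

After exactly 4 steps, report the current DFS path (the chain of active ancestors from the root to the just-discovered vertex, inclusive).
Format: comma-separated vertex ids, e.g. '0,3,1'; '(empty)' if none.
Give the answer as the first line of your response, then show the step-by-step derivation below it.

6,2,5

step 1: discover 6; path=6; order=6
step 2: discover 2; path=6>2; order=6,2
step 3: discover 1; path=6>2>1; order=6,2,1
step 4: discover 5; path=6>2>5; order=6,2,1,5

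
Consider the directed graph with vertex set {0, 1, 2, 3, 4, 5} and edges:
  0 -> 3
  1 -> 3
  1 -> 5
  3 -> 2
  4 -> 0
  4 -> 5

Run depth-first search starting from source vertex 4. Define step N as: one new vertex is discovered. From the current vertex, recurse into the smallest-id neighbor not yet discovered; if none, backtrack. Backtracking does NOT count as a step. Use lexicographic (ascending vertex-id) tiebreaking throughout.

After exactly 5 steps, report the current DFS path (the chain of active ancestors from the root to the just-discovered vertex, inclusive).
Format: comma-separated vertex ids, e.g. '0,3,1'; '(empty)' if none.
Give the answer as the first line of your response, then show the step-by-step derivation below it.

4,5

step 1: discover 4; path=4; order=4
step 2: discover 0; path=4>0; order=4,0
step 3: discover 3; path=4>0>3; order=4,0,3
step 4: discover 2; path=4>0>3>2; order=4,0,3,2
step 5: discover 5; path=4>5; order=4,0,3,2,5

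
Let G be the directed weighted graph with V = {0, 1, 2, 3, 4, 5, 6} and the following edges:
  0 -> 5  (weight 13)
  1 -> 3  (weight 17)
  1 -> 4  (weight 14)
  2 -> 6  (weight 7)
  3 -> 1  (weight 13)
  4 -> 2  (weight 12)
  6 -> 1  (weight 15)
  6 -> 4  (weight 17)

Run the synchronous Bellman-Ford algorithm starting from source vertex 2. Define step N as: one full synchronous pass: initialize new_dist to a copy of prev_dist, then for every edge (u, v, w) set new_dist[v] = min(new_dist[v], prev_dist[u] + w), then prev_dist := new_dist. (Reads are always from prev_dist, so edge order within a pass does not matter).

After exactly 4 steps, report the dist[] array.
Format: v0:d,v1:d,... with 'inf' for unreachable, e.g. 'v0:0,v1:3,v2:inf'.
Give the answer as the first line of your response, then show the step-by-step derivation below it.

v0:inf,v1:22,v2:0,v3:39,v4:24,v5:inf,v6:7

step 1: dist = v0:inf,v1:inf,v2:0,v3:inf,v4:inf,v5:inf,v6:7
step 2: dist = v0:inf,v1:22,v2:0,v3:inf,v4:24,v5:inf,v6:7
step 3: dist = v0:inf,v1:22,v2:0,v3:39,v4:24,v5:inf,v6:7
step 4: dist = v0:inf,v1:22,v2:0,v3:39,v4:24,v5:inf,v6:7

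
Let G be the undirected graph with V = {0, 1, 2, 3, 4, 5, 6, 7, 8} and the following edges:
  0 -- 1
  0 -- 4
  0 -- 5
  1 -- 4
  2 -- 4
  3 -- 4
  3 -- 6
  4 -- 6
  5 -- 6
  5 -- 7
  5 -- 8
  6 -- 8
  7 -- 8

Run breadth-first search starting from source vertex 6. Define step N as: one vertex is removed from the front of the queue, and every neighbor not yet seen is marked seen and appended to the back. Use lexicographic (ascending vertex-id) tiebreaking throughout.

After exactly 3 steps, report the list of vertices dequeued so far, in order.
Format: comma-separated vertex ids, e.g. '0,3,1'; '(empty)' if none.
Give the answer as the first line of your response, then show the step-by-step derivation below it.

6,3,4

step 1: dequeue 6; queue=[3,4,5,8]; order=6
step 2: dequeue 3; queue=[4,5,8]; order=6,3
step 3: dequeue 4; queue=[5,8,0,1,2]; order=6,3,4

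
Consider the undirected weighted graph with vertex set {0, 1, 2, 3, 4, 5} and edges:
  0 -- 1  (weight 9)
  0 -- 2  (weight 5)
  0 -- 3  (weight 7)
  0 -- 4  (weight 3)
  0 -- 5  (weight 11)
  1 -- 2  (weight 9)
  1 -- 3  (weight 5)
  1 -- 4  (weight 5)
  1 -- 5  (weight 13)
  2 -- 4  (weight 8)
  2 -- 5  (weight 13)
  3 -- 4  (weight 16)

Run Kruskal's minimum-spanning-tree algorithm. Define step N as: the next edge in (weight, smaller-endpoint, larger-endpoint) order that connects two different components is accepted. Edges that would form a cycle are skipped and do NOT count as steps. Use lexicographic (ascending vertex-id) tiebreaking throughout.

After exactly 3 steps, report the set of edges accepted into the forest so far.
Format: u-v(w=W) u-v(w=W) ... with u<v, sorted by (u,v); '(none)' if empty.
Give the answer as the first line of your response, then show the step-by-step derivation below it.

0-2(w=5) 0-4(w=3) 1-3(w=5)

step 1: add edge 0-4 (w=3); MST = {0-4(w=3)}
step 2: add edge 0-2 (w=5); MST = {0-2(w=5) 0-4(w=3)}
step 3: add edge 1-3 (w=5); MST = {0-2(w=5) 0-4(w=3) 1-3(w=5)}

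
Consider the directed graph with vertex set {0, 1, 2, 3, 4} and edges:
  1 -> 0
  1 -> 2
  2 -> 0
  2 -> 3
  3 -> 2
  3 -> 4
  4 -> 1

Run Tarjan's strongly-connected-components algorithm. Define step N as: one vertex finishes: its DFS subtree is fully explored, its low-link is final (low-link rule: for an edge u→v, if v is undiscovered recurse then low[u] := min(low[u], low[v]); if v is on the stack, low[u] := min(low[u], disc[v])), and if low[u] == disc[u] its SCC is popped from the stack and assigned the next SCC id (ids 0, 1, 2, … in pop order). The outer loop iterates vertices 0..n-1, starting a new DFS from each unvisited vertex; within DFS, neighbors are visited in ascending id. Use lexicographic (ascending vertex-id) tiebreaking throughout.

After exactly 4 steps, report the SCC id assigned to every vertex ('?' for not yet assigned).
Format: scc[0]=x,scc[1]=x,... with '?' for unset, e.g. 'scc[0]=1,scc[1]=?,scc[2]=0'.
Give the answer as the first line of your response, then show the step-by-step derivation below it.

scc[0]=0,scc[1]=?,scc[2]=?,scc[3]=?,scc[4]=?

step 1: low=(low[0]=0,low[1]=?,low[2]=?,low[3]=?,low[4]=?); scc=(scc[0]=0,scc[1]=?,scc[2]=?,scc[3]=?,scc[4]=?)
step 2: low=(low[0]=0,low[1]=1,low[2]=2,low[3]=2,low[4]=1); scc=(scc[0]=0,scc[1]=?,scc[2]=?,scc[3]=?,scc[4]=?)
step 3: low=(low[0]=0,low[1]=1,low[2]=2,low[3]=1,low[4]=1); scc=(scc[0]=0,scc[1]=?,scc[2]=?,scc[3]=?,scc[4]=?)
step 4: low=(low[0]=0,low[1]=1,low[2]=1,low[3]=1,low[4]=1); scc=(scc[0]=0,scc[1]=?,scc[2]=?,scc[3]=?,scc[4]=?)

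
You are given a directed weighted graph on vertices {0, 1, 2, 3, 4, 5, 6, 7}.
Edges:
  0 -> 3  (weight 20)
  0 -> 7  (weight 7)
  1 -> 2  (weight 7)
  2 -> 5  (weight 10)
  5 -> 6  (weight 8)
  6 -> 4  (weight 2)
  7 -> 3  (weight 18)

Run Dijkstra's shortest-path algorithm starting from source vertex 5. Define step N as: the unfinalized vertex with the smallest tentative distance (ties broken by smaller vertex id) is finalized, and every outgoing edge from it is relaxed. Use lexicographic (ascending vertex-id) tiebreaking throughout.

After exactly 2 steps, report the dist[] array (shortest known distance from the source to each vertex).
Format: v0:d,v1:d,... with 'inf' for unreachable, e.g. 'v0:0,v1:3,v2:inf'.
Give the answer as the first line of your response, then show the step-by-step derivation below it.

v0:inf,v1:inf,v2:inf,v3:inf,v4:10,v5:0,v6:8,v7:inf

step 1: dist = v0:inf,v1:inf,v2:inf,v3:inf,v4:inf,v5:0,v6:8,v7:inf
step 2: dist = v0:inf,v1:inf,v2:inf,v3:inf,v4:10,v5:0,v6:8,v7:inf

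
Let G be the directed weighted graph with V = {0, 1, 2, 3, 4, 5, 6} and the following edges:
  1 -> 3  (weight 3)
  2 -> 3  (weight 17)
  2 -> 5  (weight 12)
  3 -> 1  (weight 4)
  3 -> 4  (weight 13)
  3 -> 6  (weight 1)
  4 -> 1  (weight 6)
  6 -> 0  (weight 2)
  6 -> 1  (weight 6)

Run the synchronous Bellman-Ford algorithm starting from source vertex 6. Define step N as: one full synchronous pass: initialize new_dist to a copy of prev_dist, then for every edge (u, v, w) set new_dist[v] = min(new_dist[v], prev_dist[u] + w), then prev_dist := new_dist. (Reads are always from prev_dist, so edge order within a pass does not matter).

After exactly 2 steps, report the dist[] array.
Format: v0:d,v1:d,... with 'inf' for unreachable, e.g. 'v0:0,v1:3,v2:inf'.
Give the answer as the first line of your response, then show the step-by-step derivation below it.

v0:2,v1:6,v2:inf,v3:9,v4:inf,v5:inf,v6:0

step 1: dist = v0:2,v1:6,v2:inf,v3:inf,v4:inf,v5:inf,v6:0
step 2: dist = v0:2,v1:6,v2:inf,v3:9,v4:inf,v5:inf,v6:0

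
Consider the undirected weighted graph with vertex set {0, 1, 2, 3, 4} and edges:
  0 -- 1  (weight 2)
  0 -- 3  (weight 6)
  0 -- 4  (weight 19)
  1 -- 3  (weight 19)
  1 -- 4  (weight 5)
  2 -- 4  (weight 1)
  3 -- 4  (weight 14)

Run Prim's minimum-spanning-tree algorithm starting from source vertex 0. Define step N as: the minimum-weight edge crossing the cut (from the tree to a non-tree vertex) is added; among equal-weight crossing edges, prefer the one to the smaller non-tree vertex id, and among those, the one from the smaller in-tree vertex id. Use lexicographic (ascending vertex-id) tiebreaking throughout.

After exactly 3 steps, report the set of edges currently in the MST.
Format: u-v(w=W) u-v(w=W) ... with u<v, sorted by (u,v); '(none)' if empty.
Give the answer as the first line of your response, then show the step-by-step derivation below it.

0-1(w=2) 1-4(w=5) 2-4(w=1)

step 1: add edge 0-1 (w=2); MST = {0-1(w=2)}
step 2: add edge 1-4 (w=5); MST = {0-1(w=2) 1-4(w=5)}
step 3: add edge 2-4 (w=1); MST = {0-1(w=2) 1-4(w=5) 2-4(w=1)}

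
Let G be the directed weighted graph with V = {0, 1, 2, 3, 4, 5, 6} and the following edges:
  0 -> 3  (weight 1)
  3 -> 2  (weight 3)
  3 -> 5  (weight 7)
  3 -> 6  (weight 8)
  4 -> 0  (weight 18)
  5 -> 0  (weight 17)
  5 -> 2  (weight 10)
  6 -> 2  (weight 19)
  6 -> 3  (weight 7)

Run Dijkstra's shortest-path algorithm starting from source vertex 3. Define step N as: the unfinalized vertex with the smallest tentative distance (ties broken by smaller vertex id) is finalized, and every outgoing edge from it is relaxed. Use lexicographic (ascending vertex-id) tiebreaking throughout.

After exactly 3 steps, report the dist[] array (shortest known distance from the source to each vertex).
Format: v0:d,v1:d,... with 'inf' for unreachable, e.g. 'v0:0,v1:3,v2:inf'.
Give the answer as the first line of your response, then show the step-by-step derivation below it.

v0:24,v1:inf,v2:3,v3:0,v4:inf,v5:7,v6:8

step 1: dist = v0:inf,v1:inf,v2:3,v3:0,v4:inf,v5:7,v6:8
step 2: dist = v0:inf,v1:inf,v2:3,v3:0,v4:inf,v5:7,v6:8
step 3: dist = v0:24,v1:inf,v2:3,v3:0,v4:inf,v5:7,v6:8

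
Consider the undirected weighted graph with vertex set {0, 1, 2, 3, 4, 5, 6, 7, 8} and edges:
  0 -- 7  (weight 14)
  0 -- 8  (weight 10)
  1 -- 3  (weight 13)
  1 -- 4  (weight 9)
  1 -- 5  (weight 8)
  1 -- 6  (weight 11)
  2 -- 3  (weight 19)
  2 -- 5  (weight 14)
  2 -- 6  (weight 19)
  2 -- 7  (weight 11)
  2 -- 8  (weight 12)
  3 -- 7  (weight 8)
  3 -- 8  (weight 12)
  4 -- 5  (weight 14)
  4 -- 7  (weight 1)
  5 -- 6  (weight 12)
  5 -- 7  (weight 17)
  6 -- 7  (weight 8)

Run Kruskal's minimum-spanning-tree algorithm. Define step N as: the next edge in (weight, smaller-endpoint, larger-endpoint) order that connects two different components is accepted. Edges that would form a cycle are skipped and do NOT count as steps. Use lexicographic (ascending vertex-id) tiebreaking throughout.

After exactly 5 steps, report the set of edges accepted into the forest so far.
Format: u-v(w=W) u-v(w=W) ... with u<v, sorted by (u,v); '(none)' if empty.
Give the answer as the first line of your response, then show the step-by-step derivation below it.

1-4(w=9) 1-5(w=8) 3-7(w=8) 4-7(w=1) 6-7(w=8)

step 1: add edge 4-7 (w=1); MST = {4-7(w=1)}
step 2: add edge 1-5 (w=8); MST = {1-5(w=8) 4-7(w=1)}
step 3: add edge 3-7 (w=8); MST = {1-5(w=8) 3-7(w=8) 4-7(w=1)}
step 4: add edge 6-7 (w=8); MST = {1-5(w=8) 3-7(w=8) 4-7(w=1) 6-7(w=8)}
step 5: add edge 1-4 (w=9); MST = {1-4(w=9) 1-5(w=8) 3-7(w=8) 4-7(w=1) 6-7(w=8)}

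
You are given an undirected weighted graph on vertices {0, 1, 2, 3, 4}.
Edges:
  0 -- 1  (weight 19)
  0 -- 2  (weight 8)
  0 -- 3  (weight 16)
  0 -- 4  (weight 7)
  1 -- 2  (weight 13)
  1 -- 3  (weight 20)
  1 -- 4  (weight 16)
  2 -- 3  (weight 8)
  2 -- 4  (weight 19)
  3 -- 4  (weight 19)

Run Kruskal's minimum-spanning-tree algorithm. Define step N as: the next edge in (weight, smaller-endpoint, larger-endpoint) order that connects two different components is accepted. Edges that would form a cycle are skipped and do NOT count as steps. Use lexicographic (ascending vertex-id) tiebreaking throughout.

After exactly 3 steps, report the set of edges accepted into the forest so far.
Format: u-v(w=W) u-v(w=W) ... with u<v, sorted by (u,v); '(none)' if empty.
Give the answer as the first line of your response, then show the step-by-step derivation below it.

0-2(w=8) 0-4(w=7) 2-3(w=8)

step 1: add edge 0-4 (w=7); MST = {0-4(w=7)}
step 2: add edge 0-2 (w=8); MST = {0-2(w=8) 0-4(w=7)}
step 3: add edge 2-3 (w=8); MST = {0-2(w=8) 0-4(w=7) 2-3(w=8)}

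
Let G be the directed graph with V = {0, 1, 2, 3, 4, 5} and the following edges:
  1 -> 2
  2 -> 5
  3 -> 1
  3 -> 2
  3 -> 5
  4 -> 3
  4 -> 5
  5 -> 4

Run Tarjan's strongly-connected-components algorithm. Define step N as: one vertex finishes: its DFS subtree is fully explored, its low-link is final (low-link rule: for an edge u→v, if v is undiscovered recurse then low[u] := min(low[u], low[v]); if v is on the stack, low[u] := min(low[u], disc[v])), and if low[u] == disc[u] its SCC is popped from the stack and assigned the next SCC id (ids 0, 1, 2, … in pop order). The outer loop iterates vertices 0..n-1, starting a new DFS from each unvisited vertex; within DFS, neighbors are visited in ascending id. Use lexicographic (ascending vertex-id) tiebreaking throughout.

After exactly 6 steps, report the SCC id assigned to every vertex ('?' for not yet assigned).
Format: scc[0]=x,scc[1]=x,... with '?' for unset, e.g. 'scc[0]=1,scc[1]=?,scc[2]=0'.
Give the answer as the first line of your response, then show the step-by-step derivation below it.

scc[0]=0,scc[1]=1,scc[2]=1,scc[3]=1,scc[4]=1,scc[5]=1

step 1: low=(low[0]=0,low[1]=?,low[2]=?,low[3]=?,low[4]=?,low[5]=?); scc=(scc[0]=0,scc[1]=?,scc[2]=?,scc[3]=?,scc[4]=?,scc[5]=?)
step 2: low=(low[0]=0,low[1]=1,low[2]=2,low[3]=1,low[4]=4,low[5]=3); scc=(scc[0]=0,scc[1]=?,scc[2]=?,scc[3]=?,scc[4]=?,scc[5]=?)
step 3: low=(low[0]=0,low[1]=1,low[2]=2,low[3]=1,low[4]=1,low[5]=3); scc=(scc[0]=0,scc[1]=?,scc[2]=?,scc[3]=?,scc[4]=?,scc[5]=?)
step 4: low=(low[0]=0,low[1]=1,low[2]=2,low[3]=1,low[4]=1,low[5]=1); scc=(scc[0]=0,scc[1]=?,scc[2]=?,scc[3]=?,scc[4]=?,scc[5]=?)
step 5: low=(low[0]=0,low[1]=1,low[2]=1,low[3]=1,low[4]=1,low[5]=1); scc=(scc[0]=0,scc[1]=?,scc[2]=?,scc[3]=?,scc[4]=?,scc[5]=?)
step 6: low=(low[0]=0,low[1]=1,low[2]=1,low[3]=1,low[4]=1,low[5]=1); scc=(scc[0]=0,scc[1]=1,scc[2]=1,scc[3]=1,scc[4]=1,scc[5]=1)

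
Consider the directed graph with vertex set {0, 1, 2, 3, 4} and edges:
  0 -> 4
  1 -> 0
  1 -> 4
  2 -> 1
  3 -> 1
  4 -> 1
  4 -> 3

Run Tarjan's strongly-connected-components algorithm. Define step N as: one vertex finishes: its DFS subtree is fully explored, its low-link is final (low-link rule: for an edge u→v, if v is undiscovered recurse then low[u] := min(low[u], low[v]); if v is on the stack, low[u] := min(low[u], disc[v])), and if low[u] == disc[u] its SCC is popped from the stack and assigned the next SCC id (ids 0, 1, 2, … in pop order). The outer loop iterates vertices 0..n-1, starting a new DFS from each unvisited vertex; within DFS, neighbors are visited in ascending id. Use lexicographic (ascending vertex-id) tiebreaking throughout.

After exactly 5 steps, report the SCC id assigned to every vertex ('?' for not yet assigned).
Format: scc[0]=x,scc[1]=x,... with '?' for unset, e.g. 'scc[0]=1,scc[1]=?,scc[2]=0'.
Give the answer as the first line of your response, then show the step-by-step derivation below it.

scc[0]=0,scc[1]=0,scc[2]=1,scc[3]=0,scc[4]=0

step 1: low=(low[0]=0,low[1]=0,low[2]=?,low[3]=?,low[4]=1); scc=(scc[0]=?,scc[1]=?,scc[2]=?,scc[3]=?,scc[4]=?)
step 2: low=(low[0]=0,low[1]=0,low[2]=?,low[3]=2,low[4]=0); scc=(scc[0]=?,scc[1]=?,scc[2]=?,scc[3]=?,scc[4]=?)
step 3: low=(low[0]=0,low[1]=0,low[2]=?,low[3]=2,low[4]=0); scc=(scc[0]=?,scc[1]=?,scc[2]=?,scc[3]=?,scc[4]=?)
step 4: low=(low[0]=0,low[1]=0,low[2]=?,low[3]=2,low[4]=0); scc=(scc[0]=0,scc[1]=0,scc[2]=?,scc[3]=0,scc[4]=0)
step 5: low=(low[0]=0,low[1]=0,low[2]=4,low[3]=2,low[4]=0); scc=(scc[0]=0,scc[1]=0,scc[2]=1,scc[3]=0,scc[4]=0)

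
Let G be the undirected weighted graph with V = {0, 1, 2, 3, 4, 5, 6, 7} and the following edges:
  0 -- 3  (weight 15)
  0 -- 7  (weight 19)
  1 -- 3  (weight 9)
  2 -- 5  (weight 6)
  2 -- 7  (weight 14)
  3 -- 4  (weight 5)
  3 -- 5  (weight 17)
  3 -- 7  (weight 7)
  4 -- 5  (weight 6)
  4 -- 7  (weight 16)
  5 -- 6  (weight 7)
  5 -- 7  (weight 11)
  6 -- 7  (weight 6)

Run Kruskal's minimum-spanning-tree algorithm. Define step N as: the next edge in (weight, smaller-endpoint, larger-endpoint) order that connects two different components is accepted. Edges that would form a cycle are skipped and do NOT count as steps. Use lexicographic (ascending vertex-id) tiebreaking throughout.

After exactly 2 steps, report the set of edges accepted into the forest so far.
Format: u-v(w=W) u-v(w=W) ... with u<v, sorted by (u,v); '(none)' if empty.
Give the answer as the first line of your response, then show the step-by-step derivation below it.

2-5(w=6) 3-4(w=5)

step 1: add edge 3-4 (w=5); MST = {3-4(w=5)}
step 2: add edge 2-5 (w=6); MST = {2-5(w=6) 3-4(w=5)}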